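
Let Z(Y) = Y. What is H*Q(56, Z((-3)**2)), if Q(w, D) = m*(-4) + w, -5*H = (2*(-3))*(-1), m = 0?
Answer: -336/5 ≈ -67.200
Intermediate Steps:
H = -6/5 (H = -2*(-3)*(-1)/5 = -(-6)*(-1)/5 = -1/5*6 = -6/5 ≈ -1.2000)
Q(w, D) = w (Q(w, D) = 0*(-4) + w = 0 + w = w)
H*Q(56, Z((-3)**2)) = -6/5*56 = -336/5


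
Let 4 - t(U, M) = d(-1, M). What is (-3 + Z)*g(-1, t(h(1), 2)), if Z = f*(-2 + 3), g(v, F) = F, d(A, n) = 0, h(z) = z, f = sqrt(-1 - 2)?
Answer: -12 + 4*I*sqrt(3) ≈ -12.0 + 6.9282*I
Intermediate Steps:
f = I*sqrt(3) (f = sqrt(-3) = I*sqrt(3) ≈ 1.732*I)
t(U, M) = 4 (t(U, M) = 4 - 1*0 = 4 + 0 = 4)
Z = I*sqrt(3) (Z = (I*sqrt(3))*(-2 + 3) = (I*sqrt(3))*1 = I*sqrt(3) ≈ 1.732*I)
(-3 + Z)*g(-1, t(h(1), 2)) = (-3 + I*sqrt(3))*4 = -12 + 4*I*sqrt(3)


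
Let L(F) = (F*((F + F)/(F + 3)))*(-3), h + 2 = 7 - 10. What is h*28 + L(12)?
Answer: -988/5 ≈ -197.60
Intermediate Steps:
h = -5 (h = -2 + (7 - 10) = -2 - 3 = -5)
L(F) = -6*F²/(3 + F) (L(F) = (F*((2*F)/(3 + F)))*(-3) = (F*(2*F/(3 + F)))*(-3) = (2*F²/(3 + F))*(-3) = -6*F²/(3 + F))
h*28 + L(12) = -5*28 - 6*12²/(3 + 12) = -140 - 6*144/15 = -140 - 6*144*1/15 = -140 - 288/5 = -988/5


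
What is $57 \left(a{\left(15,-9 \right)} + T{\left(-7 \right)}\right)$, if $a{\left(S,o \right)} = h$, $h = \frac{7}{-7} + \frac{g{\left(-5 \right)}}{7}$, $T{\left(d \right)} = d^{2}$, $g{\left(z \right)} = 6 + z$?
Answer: $\frac{19209}{7} \approx 2744.1$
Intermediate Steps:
$h = - \frac{6}{7}$ ($h = \frac{7}{-7} + \frac{6 - 5}{7} = 7 \left(- \frac{1}{7}\right) + 1 \cdot \frac{1}{7} = -1 + \frac{1}{7} = - \frac{6}{7} \approx -0.85714$)
$a{\left(S,o \right)} = - \frac{6}{7}$
$57 \left(a{\left(15,-9 \right)} + T{\left(-7 \right)}\right) = 57 \left(- \frac{6}{7} + \left(-7\right)^{2}\right) = 57 \left(- \frac{6}{7} + 49\right) = 57 \cdot \frac{337}{7} = \frac{19209}{7}$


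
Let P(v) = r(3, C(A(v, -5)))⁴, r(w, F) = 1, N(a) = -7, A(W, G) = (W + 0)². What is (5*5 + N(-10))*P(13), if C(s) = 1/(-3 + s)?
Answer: 18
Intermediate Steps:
A(W, G) = W²
P(v) = 1 (P(v) = 1⁴ = 1)
(5*5 + N(-10))*P(13) = (5*5 - 7)*1 = (25 - 7)*1 = 18*1 = 18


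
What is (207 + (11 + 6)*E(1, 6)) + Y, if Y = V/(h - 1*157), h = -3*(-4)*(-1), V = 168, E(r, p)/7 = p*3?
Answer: 396813/169 ≈ 2348.0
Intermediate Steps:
E(r, p) = 21*p (E(r, p) = 7*(p*3) = 7*(3*p) = 21*p)
h = -12 (h = 12*(-1) = -12)
Y = -168/169 (Y = 168/(-12 - 1*157) = 168/(-12 - 157) = 168/(-169) = 168*(-1/169) = -168/169 ≈ -0.99408)
(207 + (11 + 6)*E(1, 6)) + Y = (207 + (11 + 6)*(21*6)) - 168/169 = (207 + 17*126) - 168/169 = (207 + 2142) - 168/169 = 2349 - 168/169 = 396813/169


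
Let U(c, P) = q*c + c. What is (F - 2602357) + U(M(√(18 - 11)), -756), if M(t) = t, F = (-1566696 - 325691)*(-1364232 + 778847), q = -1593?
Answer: 1107772361638 - 1592*√7 ≈ 1.1078e+12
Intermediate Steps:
F = 1107774963995 (F = -1892387*(-585385) = 1107774963995)
U(c, P) = -1592*c (U(c, P) = -1593*c + c = -1592*c)
(F - 2602357) + U(M(√(18 - 11)), -756) = (1107774963995 - 2602357) - 1592*√(18 - 11) = 1107772361638 - 1592*√7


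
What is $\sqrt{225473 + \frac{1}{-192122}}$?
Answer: $\frac{\sqrt{8322402986852010}}{192122} \approx 474.84$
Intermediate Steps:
$\sqrt{225473 + \frac{1}{-192122}} = \sqrt{225473 - \frac{1}{192122}} = \sqrt{\frac{43318323705}{192122}} = \frac{\sqrt{8322402986852010}}{192122}$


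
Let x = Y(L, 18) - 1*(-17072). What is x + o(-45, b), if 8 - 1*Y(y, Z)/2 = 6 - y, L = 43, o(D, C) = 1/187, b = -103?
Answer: 3209295/187 ≈ 17162.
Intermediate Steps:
o(D, C) = 1/187
Y(y, Z) = 4 + 2*y (Y(y, Z) = 16 - 2*(6 - y) = 16 + (-12 + 2*y) = 4 + 2*y)
x = 17162 (x = (4 + 2*43) - 1*(-17072) = (4 + 86) + 17072 = 90 + 17072 = 17162)
x + o(-45, b) = 17162 + 1/187 = 3209295/187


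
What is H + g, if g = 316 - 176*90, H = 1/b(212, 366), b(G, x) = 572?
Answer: -8879727/572 ≈ -15524.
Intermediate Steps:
H = 1/572 ≈ 0.0017483
g = -15524 (g = 316 - 15840 = -15524)
H + g = 1/572 - 15524 = -8879727/572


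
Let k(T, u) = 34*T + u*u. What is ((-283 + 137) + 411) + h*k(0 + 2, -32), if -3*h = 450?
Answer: -163535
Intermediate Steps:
h = -150 (h = -1/3*450 = -150)
k(T, u) = u**2 + 34*T (k(T, u) = 34*T + u**2 = u**2 + 34*T)
((-283 + 137) + 411) + h*k(0 + 2, -32) = ((-283 + 137) + 411) - 150*((-32)**2 + 34*(0 + 2)) = (-146 + 411) - 150*(1024 + 34*2) = 265 - 150*(1024 + 68) = 265 - 150*1092 = 265 - 163800 = -163535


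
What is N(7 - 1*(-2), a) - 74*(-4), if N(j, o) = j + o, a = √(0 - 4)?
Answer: 305 + 2*I ≈ 305.0 + 2.0*I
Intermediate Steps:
a = 2*I (a = √(-4) = 2*I ≈ 2.0*I)
N(7 - 1*(-2), a) - 74*(-4) = ((7 - 1*(-2)) + 2*I) - 74*(-4) = ((7 + 2) + 2*I) + 296 = (9 + 2*I) + 296 = 305 + 2*I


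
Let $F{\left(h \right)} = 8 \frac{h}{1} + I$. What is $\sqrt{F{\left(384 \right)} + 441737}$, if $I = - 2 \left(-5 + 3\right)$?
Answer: $\sqrt{444813} \approx 666.94$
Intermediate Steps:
$I = 4$ ($I = \left(-2\right) \left(-2\right) = 4$)
$F{\left(h \right)} = 4 + 8 h$ ($F{\left(h \right)} = 8 \frac{h}{1} + 4 = 8 h 1 + 4 = 8 h + 4 = 4 + 8 h$)
$\sqrt{F{\left(384 \right)} + 441737} = \sqrt{\left(4 + 8 \cdot 384\right) + 441737} = \sqrt{\left(4 + 3072\right) + 441737} = \sqrt{3076 + 441737} = \sqrt{444813}$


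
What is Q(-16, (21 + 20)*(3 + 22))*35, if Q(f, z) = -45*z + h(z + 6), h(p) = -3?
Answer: -1614480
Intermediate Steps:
Q(f, z) = -3 - 45*z (Q(f, z) = -45*z - 3 = -3 - 45*z)
Q(-16, (21 + 20)*(3 + 22))*35 = (-3 - 45*(21 + 20)*(3 + 22))*35 = (-3 - 1845*25)*35 = (-3 - 45*1025)*35 = (-3 - 46125)*35 = -46128*35 = -1614480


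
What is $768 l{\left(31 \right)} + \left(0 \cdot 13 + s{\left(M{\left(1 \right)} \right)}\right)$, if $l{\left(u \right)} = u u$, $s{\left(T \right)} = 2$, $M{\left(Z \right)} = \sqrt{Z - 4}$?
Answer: $738050$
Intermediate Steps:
$M{\left(Z \right)} = \sqrt{-4 + Z}$
$l{\left(u \right)} = u^{2}$
$768 l{\left(31 \right)} + \left(0 \cdot 13 + s{\left(M{\left(1 \right)} \right)}\right) = 768 \cdot 31^{2} + \left(0 \cdot 13 + 2\right) = 768 \cdot 961 + \left(0 + 2\right) = 738048 + 2 = 738050$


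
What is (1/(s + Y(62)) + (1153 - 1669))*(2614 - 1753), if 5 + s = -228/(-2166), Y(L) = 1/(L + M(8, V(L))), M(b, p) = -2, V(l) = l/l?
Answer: -2471600376/5561 ≈ -4.4445e+5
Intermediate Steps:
V(l) = 1
Y(L) = 1/(-2 + L) (Y(L) = 1/(L - 2) = 1/(-2 + L))
s = -93/19 (s = -5 - 228/(-2166) = -5 - 228*(-1/2166) = -5 + 2/19 = -93/19 ≈ -4.8947)
(1/(s + Y(62)) + (1153 - 1669))*(2614 - 1753) = (1/(-93/19 + 1/(-2 + 62)) + (1153 - 1669))*(2614 - 1753) = (1/(-93/19 + 1/60) - 516)*861 = (1/(-5561/1140) - 516)*861 = (-1140/5561 - 516)*861 = -2870616/5561*861 = -2471600376/5561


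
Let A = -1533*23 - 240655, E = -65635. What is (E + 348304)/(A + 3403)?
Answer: -94223/90837 ≈ -1.0373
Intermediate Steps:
A = -275914 (A = -35259 - 240655 = -275914)
(E + 348304)/(A + 3403) = (-65635 + 348304)/(-275914 + 3403) = 282669/(-272511) = 282669*(-1/272511) = -94223/90837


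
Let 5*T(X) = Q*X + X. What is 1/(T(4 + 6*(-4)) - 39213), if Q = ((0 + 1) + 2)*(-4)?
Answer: -1/39169 ≈ -2.5530e-5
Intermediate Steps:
Q = -12 (Q = (1 + 2)*(-4) = 3*(-4) = -12)
T(X) = -11*X/5 (T(X) = (-12*X + X)/5 = (-11*X)/5 = -11*X/5)
1/(T(4 + 6*(-4)) - 39213) = 1/(-11*(4 + 6*(-4))/5 - 39213) = 1/(-11*(4 - 24)/5 - 39213) = 1/(-11/5*(-20) - 39213) = 1/(44 - 39213) = 1/(-39169) = -1/39169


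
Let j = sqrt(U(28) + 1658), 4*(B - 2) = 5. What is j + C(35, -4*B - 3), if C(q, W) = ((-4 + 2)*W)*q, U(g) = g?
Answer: 1120 + sqrt(1686) ≈ 1161.1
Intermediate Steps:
B = 13/4 (B = 2 + (1/4)*5 = 2 + 5/4 = 13/4 ≈ 3.2500)
j = sqrt(1686) (j = sqrt(28 + 1658) = sqrt(1686) ≈ 41.061)
C(q, W) = -2*W*q (C(q, W) = (-2*W)*q = -2*W*q)
j + C(35, -4*B - 3) = sqrt(1686) - 2*(-4*13/4 - 3)*35 = sqrt(1686) - 2*(-13 - 3)*35 = sqrt(1686) - 2*(-16)*35 = sqrt(1686) + 1120 = 1120 + sqrt(1686)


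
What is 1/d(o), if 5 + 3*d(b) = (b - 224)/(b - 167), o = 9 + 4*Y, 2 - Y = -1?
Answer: -438/527 ≈ -0.83112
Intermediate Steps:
Y = 3 (Y = 2 - 1*(-1) = 2 + 1 = 3)
o = 21 (o = 9 + 4*3 = 9 + 12 = 21)
d(b) = -5/3 + (-224 + b)/(3*(-167 + b)) (d(b) = -5/3 + ((b - 224)/(b - 167))/3 = -5/3 + ((-224 + b)/(-167 + b))/3 = -5/3 + (-224 + b)/(3*(-167 + b)))
1/d(o) = 1/((611 - 4*21)/(3*(-167 + 21))) = 1/((⅓)*(611 - 84)/(-146)) = 1/((⅓)*(-1/146)*527) = 1/(-527/438) = -438/527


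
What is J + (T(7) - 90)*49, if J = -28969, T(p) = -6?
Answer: -33673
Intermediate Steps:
J + (T(7) - 90)*49 = -28969 + (-6 - 90)*49 = -28969 - 96*49 = -28969 - 4704 = -33673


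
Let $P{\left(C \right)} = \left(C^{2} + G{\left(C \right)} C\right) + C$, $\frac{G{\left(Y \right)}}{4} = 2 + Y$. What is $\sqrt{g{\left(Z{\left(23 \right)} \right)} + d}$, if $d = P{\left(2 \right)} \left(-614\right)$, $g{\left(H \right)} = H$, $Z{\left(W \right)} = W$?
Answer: $i \sqrt{23309} \approx 152.67 i$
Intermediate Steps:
$G{\left(Y \right)} = 8 + 4 Y$ ($G{\left(Y \right)} = 4 \left(2 + Y\right) = 8 + 4 Y$)
$P{\left(C \right)} = C + C^{2} + C \left(8 + 4 C\right)$ ($P{\left(C \right)} = \left(C^{2} + \left(8 + 4 C\right) C\right) + C = \left(C^{2} + C \left(8 + 4 C\right)\right) + C = C + C^{2} + C \left(8 + 4 C\right)$)
$d = -23332$ ($d = 2 \left(9 + 5 \cdot 2\right) \left(-614\right) = 2 \left(9 + 10\right) \left(-614\right) = 2 \cdot 19 \left(-614\right) = 38 \left(-614\right) = -23332$)
$\sqrt{g{\left(Z{\left(23 \right)} \right)} + d} = \sqrt{23 - 23332} = \sqrt{-23309} = i \sqrt{23309}$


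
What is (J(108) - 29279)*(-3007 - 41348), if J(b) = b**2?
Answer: 781313325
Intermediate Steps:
(J(108) - 29279)*(-3007 - 41348) = (108**2 - 29279)*(-3007 - 41348) = (11664 - 29279)*(-44355) = -17615*(-44355) = 781313325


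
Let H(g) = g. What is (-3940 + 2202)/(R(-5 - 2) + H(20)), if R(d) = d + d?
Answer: -869/3 ≈ -289.67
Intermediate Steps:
R(d) = 2*d
(-3940 + 2202)/(R(-5 - 2) + H(20)) = (-3940 + 2202)/(2*(-5 - 2) + 20) = -1738/(2*(-7) + 20) = -1738/(-14 + 20) = -1738/6 = -1738*⅙ = -869/3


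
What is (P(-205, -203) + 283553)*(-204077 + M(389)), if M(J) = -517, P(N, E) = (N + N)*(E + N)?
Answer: -92237726802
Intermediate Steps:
P(N, E) = 2*N*(E + N) (P(N, E) = (2*N)*(E + N) = 2*N*(E + N))
(P(-205, -203) + 283553)*(-204077 + M(389)) = (2*(-205)*(-203 - 205) + 283553)*(-204077 - 517) = (2*(-205)*(-408) + 283553)*(-204594) = (167280 + 283553)*(-204594) = 450833*(-204594) = -92237726802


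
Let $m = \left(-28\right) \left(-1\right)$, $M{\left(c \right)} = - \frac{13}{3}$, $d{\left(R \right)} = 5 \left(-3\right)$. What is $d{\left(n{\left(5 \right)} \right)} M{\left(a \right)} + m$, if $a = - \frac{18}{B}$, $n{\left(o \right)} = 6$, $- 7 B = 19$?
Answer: $93$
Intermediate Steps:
$B = - \frac{19}{7}$ ($B = \left(- \frac{1}{7}\right) 19 = - \frac{19}{7} \approx -2.7143$)
$d{\left(R \right)} = -15$
$a = \frac{126}{19}$ ($a = - \frac{18}{- \frac{19}{7}} = \left(-18\right) \left(- \frac{7}{19}\right) = \frac{126}{19} \approx 6.6316$)
$M{\left(c \right)} = - \frac{13}{3}$ ($M{\left(c \right)} = \left(-13\right) \frac{1}{3} = - \frac{13}{3}$)
$m = 28$
$d{\left(n{\left(5 \right)} \right)} M{\left(a \right)} + m = \left(-15\right) \left(- \frac{13}{3}\right) + 28 = 65 + 28 = 93$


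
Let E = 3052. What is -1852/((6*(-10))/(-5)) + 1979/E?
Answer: -1407139/9156 ≈ -153.68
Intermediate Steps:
-1852/((6*(-10))/(-5)) + 1979/E = -1852/((6*(-10))/(-5)) + 1979/3052 = -1852/((-60*(-1/5))) + 1979*(1/3052) = -1852/12 + 1979/3052 = -1852*1/12 + 1979/3052 = -463/3 + 1979/3052 = -1407139/9156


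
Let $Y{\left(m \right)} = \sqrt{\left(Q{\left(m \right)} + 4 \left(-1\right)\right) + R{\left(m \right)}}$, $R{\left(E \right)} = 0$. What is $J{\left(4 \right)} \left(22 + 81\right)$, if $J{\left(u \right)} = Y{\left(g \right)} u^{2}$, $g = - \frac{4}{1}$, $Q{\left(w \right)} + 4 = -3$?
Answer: $1648 i \sqrt{11} \approx 5465.8 i$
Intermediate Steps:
$Q{\left(w \right)} = -7$ ($Q{\left(w \right)} = -4 - 3 = -7$)
$g = -4$ ($g = \left(-4\right) 1 = -4$)
$Y{\left(m \right)} = i \sqrt{11}$ ($Y{\left(m \right)} = \sqrt{\left(-7 + 4 \left(-1\right)\right) + 0} = \sqrt{\left(-7 - 4\right) + 0} = \sqrt{-11 + 0} = \sqrt{-11} = i \sqrt{11}$)
$J{\left(u \right)} = i \sqrt{11} u^{2}$
$J{\left(4 \right)} \left(22 + 81\right) = i \sqrt{11} \cdot 4^{2} \left(22 + 81\right) = i \sqrt{11} \cdot 16 \cdot 103 = 16 i \sqrt{11} \cdot 103 = 1648 i \sqrt{11}$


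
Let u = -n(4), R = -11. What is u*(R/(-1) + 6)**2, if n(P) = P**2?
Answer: -4624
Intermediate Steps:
u = -16 (u = -1*4**2 = -1*16 = -16)
u*(R/(-1) + 6)**2 = -16*(-11/(-1) + 6)**2 = -16*(-11*(-1) + 6)**2 = -16*(11 + 6)**2 = -16*17**2 = -16*289 = -4624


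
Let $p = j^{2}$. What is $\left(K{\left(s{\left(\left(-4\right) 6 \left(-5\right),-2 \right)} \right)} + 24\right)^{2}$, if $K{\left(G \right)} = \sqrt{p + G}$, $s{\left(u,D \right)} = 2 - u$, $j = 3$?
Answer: $\left(24 + i \sqrt{109}\right)^{2} \approx 467.0 + 501.13 i$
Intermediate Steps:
$p = 9$ ($p = 3^{2} = 9$)
$K{\left(G \right)} = \sqrt{9 + G}$
$\left(K{\left(s{\left(\left(-4\right) 6 \left(-5\right),-2 \right)} \right)} + 24\right)^{2} = \left(\sqrt{9 + \left(2 - \left(-4\right) 6 \left(-5\right)\right)} + 24\right)^{2} = \left(\sqrt{9 + \left(2 - \left(-24\right) \left(-5\right)\right)} + 24\right)^{2} = \left(\sqrt{9 + \left(2 - 120\right)} + 24\right)^{2} = \left(\sqrt{9 - 118} + 24\right)^{2} = \left(\sqrt{-109} + 24\right)^{2} = \left(i \sqrt{109} + 24\right)^{2} = \left(24 + i \sqrt{109}\right)^{2}$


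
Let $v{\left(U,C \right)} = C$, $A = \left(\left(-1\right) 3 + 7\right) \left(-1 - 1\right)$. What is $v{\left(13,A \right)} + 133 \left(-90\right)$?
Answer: $-11978$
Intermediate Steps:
$A = -8$ ($A = \left(-3 + 7\right) \left(-2\right) = 4 \left(-2\right) = -8$)
$v{\left(13,A \right)} + 133 \left(-90\right) = -8 + 133 \left(-90\right) = -8 - 11970 = -11978$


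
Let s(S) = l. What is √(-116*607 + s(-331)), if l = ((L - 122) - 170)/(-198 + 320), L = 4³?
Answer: I*√262010006/61 ≈ 265.36*I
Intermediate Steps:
L = 64
l = -114/61 (l = ((64 - 122) - 170)/(-198 + 320) = (-58 - 170)/122 = -228*1/122 = -114/61 ≈ -1.8689)
s(S) = -114/61
√(-116*607 + s(-331)) = √(-116*607 - 114/61) = √(-70412 - 114/61) = √(-4295246/61) = I*√262010006/61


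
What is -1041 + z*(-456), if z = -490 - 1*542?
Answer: 469551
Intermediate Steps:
z = -1032 (z = -490 - 542 = -1032)
-1041 + z*(-456) = -1041 - 1032*(-456) = -1041 + 470592 = 469551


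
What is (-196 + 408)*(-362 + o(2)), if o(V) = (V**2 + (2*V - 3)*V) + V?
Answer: -75048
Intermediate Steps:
o(V) = V + V**2 + V*(-3 + 2*V) (o(V) = (V**2 + (-3 + 2*V)*V) + V = (V**2 + V*(-3 + 2*V)) + V = V + V**2 + V*(-3 + 2*V))
(-196 + 408)*(-362 + o(2)) = (-196 + 408)*(-362 + 2*(-2 + 3*2)) = 212*(-362 + 2*(-2 + 6)) = 212*(-362 + 2*4) = 212*(-362 + 8) = 212*(-354) = -75048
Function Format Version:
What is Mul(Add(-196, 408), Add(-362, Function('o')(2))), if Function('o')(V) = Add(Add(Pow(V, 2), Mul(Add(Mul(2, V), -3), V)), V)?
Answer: -75048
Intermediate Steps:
Function('o')(V) = Add(V, Pow(V, 2), Mul(V, Add(-3, Mul(2, V)))) (Function('o')(V) = Add(Add(Pow(V, 2), Mul(Add(-3, Mul(2, V)), V)), V) = Add(Add(Pow(V, 2), Mul(V, Add(-3, Mul(2, V)))), V) = Add(V, Pow(V, 2), Mul(V, Add(-3, Mul(2, V)))))
Mul(Add(-196, 408), Add(-362, Function('o')(2))) = Mul(Add(-196, 408), Add(-362, Mul(2, Add(-2, Mul(3, 2))))) = Mul(212, Add(-362, Mul(2, Add(-2, 6)))) = Mul(212, Add(-362, Mul(2, 4))) = Mul(212, Add(-362, 8)) = Mul(212, -354) = -75048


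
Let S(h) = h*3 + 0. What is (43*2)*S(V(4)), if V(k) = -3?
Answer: -774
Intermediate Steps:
S(h) = 3*h (S(h) = 3*h + 0 = 3*h)
(43*2)*S(V(4)) = (43*2)*(3*(-3)) = 86*(-9) = -774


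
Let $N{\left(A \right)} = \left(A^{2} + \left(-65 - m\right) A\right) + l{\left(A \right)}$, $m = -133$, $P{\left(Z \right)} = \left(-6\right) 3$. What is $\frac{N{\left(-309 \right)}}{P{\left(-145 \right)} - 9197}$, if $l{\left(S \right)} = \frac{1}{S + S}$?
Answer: $- \frac{46021841}{5694870} \approx -8.0813$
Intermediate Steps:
$P{\left(Z \right)} = -18$
$l{\left(S \right)} = \frac{1}{2 S}$
$N{\left(A \right)} = A^{2} + \frac{1}{2 A} + 68 A$ ($N{\left(A \right)} = \left(A^{2} + \left(-65 - -133\right) A\right) + \frac{1}{2 A} = \left(A^{2} + \left(-65 + 133\right) A\right) + \frac{1}{2 A} = \left(A^{2} + 68 A\right) + \frac{1}{2 A} = A^{2} + \frac{1}{2 A} + 68 A$)
$\frac{N{\left(-309 \right)}}{P{\left(-145 \right)} - 9197} = \frac{\left(-309\right)^{2} + \frac{1}{2 \left(-309\right)} + 68 \left(-309\right)}{-18 - 9197} = \frac{95481 + \frac{1}{2} \left(- \frac{1}{309}\right) - 21012}{-9215} = \left(95481 - \frac{1}{618} - 21012\right) \left(- \frac{1}{9215}\right) = \frac{46021841}{618} \left(- \frac{1}{9215}\right) = - \frac{46021841}{5694870}$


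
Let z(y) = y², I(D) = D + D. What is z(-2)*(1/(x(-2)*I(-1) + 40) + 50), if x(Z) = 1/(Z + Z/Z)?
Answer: 4202/21 ≈ 200.10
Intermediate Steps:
I(D) = 2*D
x(Z) = 1/(1 + Z) (x(Z) = 1/(Z + 1) = 1/(1 + Z))
z(-2)*(1/(x(-2)*I(-1) + 40) + 50) = (-2)²*(1/((2*(-1))/(1 - 2) + 40) + 50) = 4*(1/(-2/(-1) + 40) + 50) = 4*(1/(-1*(-2) + 40) + 50) = 4*(1/(2 + 40) + 50) = 4*(1/42 + 50) = 4*(2101/42) = 4202/21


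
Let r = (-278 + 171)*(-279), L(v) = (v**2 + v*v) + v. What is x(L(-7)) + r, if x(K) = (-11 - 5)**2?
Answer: 30109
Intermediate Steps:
L(v) = v + 2*v**2 (L(v) = (v**2 + v**2) + v = 2*v**2 + v = v + 2*v**2)
x(K) = 256 (x(K) = (-16)**2 = 256)
r = 29853 (r = -107*(-279) = 29853)
x(L(-7)) + r = 256 + 29853 = 30109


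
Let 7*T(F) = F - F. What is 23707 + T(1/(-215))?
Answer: 23707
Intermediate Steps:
T(F) = 0 (T(F) = (F - F)/7 = (⅐)*0 = 0)
23707 + T(1/(-215)) = 23707 + 0 = 23707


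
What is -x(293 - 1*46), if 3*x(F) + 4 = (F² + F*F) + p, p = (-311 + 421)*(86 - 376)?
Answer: -30038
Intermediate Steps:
p = -31900 (p = 110*(-290) = -31900)
x(F) = -31904/3 + 2*F²/3 (x(F) = -4/3 + ((F² + F*F) - 31900)/3 = -4/3 + ((F² + F²) - 31900)/3 = -4/3 + (2*F² - 31900)/3 = -4/3 + (-31900 + 2*F²)/3 = -4/3 + (-31900/3 + 2*F²/3) = -31904/3 + 2*F²/3)
-x(293 - 1*46) = -(-31904/3 + 2*(293 - 1*46)²/3) = -(-31904/3 + 2*(293 - 46)²/3) = -(-31904/3 + (⅔)*247²) = -(-31904/3 + (⅔)*61009) = -(-31904/3 + 122018/3) = -1*30038 = -30038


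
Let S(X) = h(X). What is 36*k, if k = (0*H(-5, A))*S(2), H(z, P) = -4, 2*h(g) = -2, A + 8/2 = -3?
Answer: 0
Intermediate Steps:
A = -7 (A = -4 - 3 = -7)
h(g) = -1 (h(g) = (1/2)*(-2) = -1)
S(X) = -1
k = 0 (k = (0*(-4))*(-1) = 0*(-1) = 0)
36*k = 36*0 = 0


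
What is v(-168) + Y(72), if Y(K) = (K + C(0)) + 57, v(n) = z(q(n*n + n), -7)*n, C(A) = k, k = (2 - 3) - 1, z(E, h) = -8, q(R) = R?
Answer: 1471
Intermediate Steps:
k = -2 (k = -1 - 1 = -2)
C(A) = -2
v(n) = -8*n
Y(K) = 55 + K (Y(K) = (K - 2) + 57 = (-2 + K) + 57 = 55 + K)
v(-168) + Y(72) = -8*(-168) + (55 + 72) = 1344 + 127 = 1471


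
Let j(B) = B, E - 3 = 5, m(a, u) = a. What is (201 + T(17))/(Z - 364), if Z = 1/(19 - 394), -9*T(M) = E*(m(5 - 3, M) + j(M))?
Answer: -207125/409503 ≈ -0.50580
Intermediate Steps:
E = 8 (E = 3 + 5 = 8)
T(M) = -16/9 - 8*M/9 (T(M) = -8*((5 - 3) + M)/9 = -8*(2 + M)/9 = -(16 + 8*M)/9 = -16/9 - 8*M/9)
Z = -1/375 (Z = 1/(-375) = -1/375 ≈ -0.0026667)
(201 + T(17))/(Z - 364) = (201 + (-16/9 - 8/9*17))/(-1/375 - 364) = (201 + (-16/9 - 136/9))/(-136501/375) = (201 - 152/9)*(-375/136501) = (1657/9)*(-375/136501) = -207125/409503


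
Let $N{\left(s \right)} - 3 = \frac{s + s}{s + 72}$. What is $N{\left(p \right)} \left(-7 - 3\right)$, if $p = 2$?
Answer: $- \frac{1130}{37} \approx -30.541$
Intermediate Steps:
$N{\left(s \right)} = 3 + \frac{2 s}{72 + s}$ ($N{\left(s \right)} = 3 + \frac{s + s}{s + 72} = 3 + \frac{2 s}{72 + s}$)
$N{\left(p \right)} \left(-7 - 3\right) = \frac{216 + 5 \cdot 2}{72 + 2} \left(-7 - 3\right) = \frac{216 + 10}{74} \left(-7 - 3\right) = \frac{1}{74} \cdot 226 \left(-10\right) = \frac{113}{37} \left(-10\right) = - \frac{1130}{37}$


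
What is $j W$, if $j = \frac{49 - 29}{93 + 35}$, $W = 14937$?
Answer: $\frac{74685}{32} \approx 2333.9$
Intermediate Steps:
$j = \frac{5}{32}$ ($j = \frac{20}{128} = 20 \cdot \frac{1}{128} = \frac{5}{32} \approx 0.15625$)
$j W = \frac{5}{32} \cdot 14937 = \frac{74685}{32}$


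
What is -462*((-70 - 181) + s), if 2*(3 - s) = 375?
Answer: 201201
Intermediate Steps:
s = -369/2 (s = 3 - ½*375 = 3 - 375/2 = -369/2 ≈ -184.50)
-462*((-70 - 181) + s) = -462*((-70 - 181) - 369/2) = -462*(-251 - 369/2) = -462*(-871/2) = 201201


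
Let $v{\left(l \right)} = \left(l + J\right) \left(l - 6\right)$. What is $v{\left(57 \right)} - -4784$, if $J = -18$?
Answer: $6773$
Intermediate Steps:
$v{\left(l \right)} = \left(-18 + l\right) \left(-6 + l\right)$ ($v{\left(l \right)} = \left(l - 18\right) \left(l - 6\right) = \left(-18 + l\right) \left(-6 + l\right)$)
$v{\left(57 \right)} - -4784 = \left(108 + 57^{2} - 1368\right) - -4784 = \left(108 + 3249 - 1368\right) + 4784 = 1989 + 4784 = 6773$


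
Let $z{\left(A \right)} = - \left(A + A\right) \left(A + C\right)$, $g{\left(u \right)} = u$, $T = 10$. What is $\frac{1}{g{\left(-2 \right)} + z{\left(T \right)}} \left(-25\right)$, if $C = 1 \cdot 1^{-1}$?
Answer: $\frac{25}{222} \approx 0.11261$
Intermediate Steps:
$C = 1$ ($C = 1 \cdot 1 = 1$)
$z{\left(A \right)} = - 2 A \left(1 + A\right)$ ($z{\left(A \right)} = - \left(A + A\right) \left(A + 1\right) = - 2 A \left(1 + A\right)$)
$\frac{1}{g{\left(-2 \right)} + z{\left(T \right)}} \left(-25\right) = \frac{1}{-2 - 20 \left(1 + 10\right)} \left(-25\right) = \frac{1}{-2 - 20 \cdot 11} \left(-25\right) = \frac{1}{-2 - 220} \left(-25\right) = \frac{1}{-222} \left(-25\right) = \left(- \frac{1}{222}\right) \left(-25\right) = \frac{25}{222}$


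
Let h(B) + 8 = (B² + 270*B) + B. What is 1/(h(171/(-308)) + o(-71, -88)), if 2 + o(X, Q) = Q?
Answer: -94864/23540459 ≈ -0.0040298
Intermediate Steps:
o(X, Q) = -2 + Q
h(B) = -8 + B² + 271*B (h(B) = -8 + ((B² + 270*B) + B) = -8 + (B² + 271*B) = -8 + B² + 271*B)
1/(h(171/(-308)) + o(-71, -88)) = 1/((-8 + (171/(-308))² + 271*(171/(-308))) + (-2 - 88)) = 1/((-8 + (171*(-1/308))² + 271*(171*(-1/308))) - 90) = 1/((-8 + (-171/308)² + 271*(-171/308)) - 90) = 1/((-8 + 29241/94864 - 46341/308) - 90) = 1/(-15002699/94864 - 90) = 1/(-23540459/94864) = -94864/23540459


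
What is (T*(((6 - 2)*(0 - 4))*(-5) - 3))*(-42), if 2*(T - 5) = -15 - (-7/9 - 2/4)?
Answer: 36113/6 ≈ 6018.8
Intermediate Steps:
T = -67/36 (T = 5 + (-15 - (-7/9 - 2/4))/2 = 5 + (-15 - (-7*⅑ - 2*¼))/2 = 5 + (-15 - (-7/9 - ½))/2 = 5 + (-15 - 1*(-23/18))/2 = 5 + (-15 + 23/18)/2 = 5 + (½)*(-247/18) = 5 - 247/36 = -67/36 ≈ -1.8611)
(T*(((6 - 2)*(0 - 4))*(-5) - 3))*(-42) = -67*(((6 - 2)*(0 - 4))*(-5) - 3)/36*(-42) = -67*((4*(-4))*(-5) - 3)/36*(-42) = -67*(-16*(-5) - 3)/36*(-42) = -67*(80 - 3)/36*(-42) = -67/36*77*(-42) = -5159/36*(-42) = 36113/6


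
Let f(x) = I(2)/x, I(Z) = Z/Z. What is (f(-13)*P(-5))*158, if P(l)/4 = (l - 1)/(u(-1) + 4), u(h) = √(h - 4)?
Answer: 5056/91 - 1264*I*√5/91 ≈ 55.56 - 31.059*I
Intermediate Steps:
u(h) = √(-4 + h)
I(Z) = 1
P(l) = 4*(-1 + l)/(4 + I*√5) (P(l) = 4*((l - 1)/(√(-4 - 1) + 4)) = 4*((-1 + l)/(√(-5) + 4)) = 4*((-1 + l)/(I*√5 + 4)) = 4*((-1 + l)/(4 + I*√5)) = 4*(-1 + l)/(4 + I*√5))
f(x) = 1/x
(f(-13)*P(-5))*158 = ((4*(-1 - 5)/(4 + I*√5))/(-13))*158 = -4*(-6)/(13*(4 + I*√5))*158 = -(-24)/(13*(4 + I*√5))*158 = (24/(13*(4 + I*√5)))*158 = 3792/(13*(4 + I*√5))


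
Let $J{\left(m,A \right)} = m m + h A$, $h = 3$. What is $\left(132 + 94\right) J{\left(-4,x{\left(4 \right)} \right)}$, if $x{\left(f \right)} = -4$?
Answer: $904$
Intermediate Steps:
$J{\left(m,A \right)} = m^{2} + 3 A$ ($J{\left(m,A \right)} = m m + 3 A = m^{2} + 3 A$)
$\left(132 + 94\right) J{\left(-4,x{\left(4 \right)} \right)} = \left(132 + 94\right) \left(\left(-4\right)^{2} + 3 \left(-4\right)\right) = 226 \left(16 - 12\right) = 226 \cdot 4 = 904$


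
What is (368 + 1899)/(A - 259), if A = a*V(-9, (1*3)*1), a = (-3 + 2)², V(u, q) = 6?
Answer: -2267/253 ≈ -8.9605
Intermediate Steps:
a = 1 (a = (-1)² = 1)
A = 6 (A = 1*6 = 6)
(368 + 1899)/(A - 259) = (368 + 1899)/(6 - 259) = 2267/(-253) = 2267*(-1/253) = -2267/253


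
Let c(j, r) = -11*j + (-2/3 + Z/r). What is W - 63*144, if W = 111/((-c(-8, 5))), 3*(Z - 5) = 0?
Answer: -2404413/265 ≈ -9073.3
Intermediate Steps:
Z = 5 (Z = 5 + (1/3)*0 = 5 + 0 = 5)
c(j, r) = -2/3 - 11*j + 5/r (c(j, r) = -11*j + (-2/3 + 5/r) = -2/3 - 11*j + 5/r)
W = -333/265 (W = 111/((-(-2/3 - 11*(-8) + 5/5))) = 111/((-(-2/3 + 88 + 5*(1/5)))) = 111/((-(-2/3 + 88 + 1))) = 111/((-1*265/3)) = 111/(-265/3) = 111*(-3/265) = -333/265 ≈ -1.2566)
W - 63*144 = -333/265 - 63*144 = -333/265 - 9072 = -2404413/265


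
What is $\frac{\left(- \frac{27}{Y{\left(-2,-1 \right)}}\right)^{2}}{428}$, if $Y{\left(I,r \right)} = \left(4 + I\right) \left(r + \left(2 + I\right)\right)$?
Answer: $\frac{729}{1712} \approx 0.42582$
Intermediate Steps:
$Y{\left(I,r \right)} = \left(4 + I\right) \left(2 + I + r\right)$
$\frac{\left(- \frac{27}{Y{\left(-2,-1 \right)}}\right)^{2}}{428} = \frac{\left(- \frac{27}{8 + \left(-2\right)^{2} + 4 \left(-1\right) + 6 \left(-2\right) - -2}\right)^{2}}{428} = \left(- \frac{27}{8 + 4 - 4 - 12 + 2}\right)^{2} \cdot \frac{1}{428} = \left(- \frac{27}{-2}\right)^{2} \cdot \frac{1}{428} = \left(\left(-27\right) \left(- \frac{1}{2}\right)\right)^{2} \cdot \frac{1}{428} = \left(\frac{27}{2}\right)^{2} \cdot \frac{1}{428} = \frac{729}{4} \cdot \frac{1}{428} = \frac{729}{1712}$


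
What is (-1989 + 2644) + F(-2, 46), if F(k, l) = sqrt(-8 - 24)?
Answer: 655 + 4*I*sqrt(2) ≈ 655.0 + 5.6569*I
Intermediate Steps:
F(k, l) = 4*I*sqrt(2) (F(k, l) = sqrt(-32) = 4*I*sqrt(2))
(-1989 + 2644) + F(-2, 46) = (-1989 + 2644) + 4*I*sqrt(2) = 655 + 4*I*sqrt(2)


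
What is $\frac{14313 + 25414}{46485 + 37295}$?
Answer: $\frac{39727}{83780} \approx 0.47418$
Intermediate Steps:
$\frac{14313 + 25414}{46485 + 37295} = \frac{39727}{83780}$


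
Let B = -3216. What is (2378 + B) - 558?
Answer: -1396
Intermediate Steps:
(2378 + B) - 558 = (2378 - 3216) - 558 = -838 - 558 = -1396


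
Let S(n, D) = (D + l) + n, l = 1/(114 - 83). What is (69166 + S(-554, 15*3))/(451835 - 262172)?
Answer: 709456/1959851 ≈ 0.36199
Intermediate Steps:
l = 1/31 ≈ 0.032258
S(n, D) = 1/31 + D + n (S(n, D) = (D + 1/31) + n = (1/31 + D) + n = 1/31 + D + n)
(69166 + S(-554, 15*3))/(451835 - 262172) = (69166 + (1/31 + 15*3 - 554))/(451835 - 262172) = (69166 + (1/31 + 45 - 554))/189663 = (69166 - 15778/31)*(1/189663) = (2128368/31)*(1/189663) = 709456/1959851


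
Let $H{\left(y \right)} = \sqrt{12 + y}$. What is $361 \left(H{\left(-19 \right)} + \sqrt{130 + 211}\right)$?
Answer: $361 \sqrt{341} + 361 i \sqrt{7} \approx 6666.3 + 955.12 i$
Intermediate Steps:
$361 \left(H{\left(-19 \right)} + \sqrt{130 + 211}\right) = 361 \left(\sqrt{12 - 19} + \sqrt{130 + 211}\right) = 361 \left(\sqrt{-7} + \sqrt{341}\right) = 361 \left(i \sqrt{7} + \sqrt{341}\right) = 361 \left(\sqrt{341} + i \sqrt{7}\right) = 361 \sqrt{341} + 361 i \sqrt{7}$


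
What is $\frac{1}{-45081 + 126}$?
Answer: $- \frac{1}{44955} \approx -2.2244 \cdot 10^{-5}$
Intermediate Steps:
$\frac{1}{-45081 + 126} = \frac{1}{-44955} = - \frac{1}{44955}$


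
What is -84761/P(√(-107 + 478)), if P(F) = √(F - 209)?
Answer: 84761*I/√(209 - √371) ≈ 6153.4*I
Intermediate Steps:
P(F) = √(-209 + F)
-84761/P(√(-107 + 478)) = -84761/√(-209 + √(-107 + 478)) = -84761/√(-209 + √371)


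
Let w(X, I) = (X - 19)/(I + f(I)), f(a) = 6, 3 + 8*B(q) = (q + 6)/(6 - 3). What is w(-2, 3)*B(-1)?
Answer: 7/18 ≈ 0.38889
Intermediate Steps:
B(q) = -⅛ + q/24 (B(q) = -3/8 + ((q + 6)/(6 - 3))/8 = -3/8 + ((6 + q)/3)/8 = -3/8 + ((6 + q)*(⅓))/8 = -3/8 + (2 + q/3)/8 = -3/8 + (¼ + q/24) = -⅛ + q/24)
w(X, I) = (-19 + X)/(6 + I) (w(X, I) = (X - 19)/(I + 6) = (-19 + X)/(6 + I))
w(-2, 3)*B(-1) = ((-19 - 2)/(6 + 3))*(-⅛ + (1/24)*(-1)) = (-21/9)*(-⅛ - 1/24) = ((⅑)*(-21))*(-⅙) = -7/3*(-⅙) = 7/18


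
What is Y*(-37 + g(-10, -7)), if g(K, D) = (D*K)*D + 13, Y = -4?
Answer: 2056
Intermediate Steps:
g(K, D) = 13 + K*D² (g(K, D) = K*D² + 13 = 13 + K*D²)
Y*(-37 + g(-10, -7)) = -4*(-37 + (13 - 10*(-7)²)) = -4*(-37 + (13 - 10*49)) = -4*(-37 + (13 - 490)) = -4*(-37 - 477) = -4*(-514) = 2056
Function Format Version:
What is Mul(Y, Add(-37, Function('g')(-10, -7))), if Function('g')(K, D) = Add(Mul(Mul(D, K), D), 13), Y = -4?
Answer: 2056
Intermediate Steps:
Function('g')(K, D) = Add(13, Mul(K, Pow(D, 2))) (Function('g')(K, D) = Add(Mul(K, Pow(D, 2)), 13) = Add(13, Mul(K, Pow(D, 2))))
Mul(Y, Add(-37, Function('g')(-10, -7))) = Mul(-4, Add(-37, Add(13, Mul(-10, Pow(-7, 2))))) = Mul(-4, Add(-37, Add(13, Mul(-10, 49)))) = Mul(-4, Add(-37, Add(13, -490))) = Mul(-4, Add(-37, -477)) = Mul(-4, -514) = 2056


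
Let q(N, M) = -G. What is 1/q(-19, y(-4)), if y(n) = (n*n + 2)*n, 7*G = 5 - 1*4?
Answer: -7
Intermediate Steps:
G = 1/7 (G = (5 - 1*4)/7 = (5 - 4)/7 = (1/7)*1 = 1/7 ≈ 0.14286)
y(n) = n*(2 + n**2) (y(n) = (n**2 + 2)*n = (2 + n**2)*n = n*(2 + n**2))
q(N, M) = -1/7 (q(N, M) = -1*1/7 = -1/7)
1/q(-19, y(-4)) = 1/(-1/7) = -7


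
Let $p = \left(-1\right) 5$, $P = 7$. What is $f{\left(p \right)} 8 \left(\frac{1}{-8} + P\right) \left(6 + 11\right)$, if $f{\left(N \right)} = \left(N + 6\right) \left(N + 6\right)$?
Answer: $935$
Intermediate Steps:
$p = -5$
$f{\left(N \right)} = \left(6 + N\right)^{2}$ ($f{\left(N \right)} = \left(6 + N\right) \left(6 + N\right) = \left(6 + N\right)^{2}$)
$f{\left(p \right)} 8 \left(\frac{1}{-8} + P\right) \left(6 + 11\right) = \left(6 - 5\right)^{2} \cdot 8 \left(\frac{1}{-8} + 7\right) \left(6 + 11\right) = 1^{2} \cdot 8 \left(- \frac{1}{8} + 7\right) 17 = 1 \cdot 8 \cdot \frac{55}{8} \cdot 17 = 8 \cdot \frac{935}{8} = 935$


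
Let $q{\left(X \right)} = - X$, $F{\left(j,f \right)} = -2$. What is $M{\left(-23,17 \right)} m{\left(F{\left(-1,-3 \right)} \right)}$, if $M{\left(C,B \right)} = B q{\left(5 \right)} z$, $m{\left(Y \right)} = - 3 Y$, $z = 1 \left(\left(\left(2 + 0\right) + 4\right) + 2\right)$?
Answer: $-4080$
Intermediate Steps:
$z = 8$ ($z = 1 \left(\left(2 + 4\right) + 2\right) = 1 \left(6 + 2\right) = 1 \cdot 8 = 8$)
$M{\left(C,B \right)} = - 40 B$ ($M{\left(C,B \right)} = B \left(\left(-1\right) 5\right) 8 = B \left(-5\right) 8 = - 5 B 8 = - 40 B$)
$M{\left(-23,17 \right)} m{\left(F{\left(-1,-3 \right)} \right)} = \left(-40\right) 17 \left(\left(-3\right) \left(-2\right)\right) = \left(-680\right) 6 = -4080$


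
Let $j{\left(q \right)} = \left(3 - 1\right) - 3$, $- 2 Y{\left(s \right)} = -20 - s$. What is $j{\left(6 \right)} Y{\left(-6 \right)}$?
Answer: $-7$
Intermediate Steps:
$Y{\left(s \right)} = 10 + \frac{s}{2}$ ($Y{\left(s \right)} = - \frac{-20 - s}{2} = 10 + \frac{s}{2}$)
$j{\left(q \right)} = -1$ ($j{\left(q \right)} = 2 - 3 = -1$)
$j{\left(6 \right)} Y{\left(-6 \right)} = - (10 + \frac{1}{2} \left(-6\right)) = - (10 - 3) = \left(-1\right) 7 = -7$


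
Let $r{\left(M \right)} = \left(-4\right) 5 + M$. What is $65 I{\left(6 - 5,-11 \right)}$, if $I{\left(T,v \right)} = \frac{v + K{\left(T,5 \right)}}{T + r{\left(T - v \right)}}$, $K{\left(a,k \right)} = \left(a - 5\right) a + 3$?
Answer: $\frac{780}{7} \approx 111.43$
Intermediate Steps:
$r{\left(M \right)} = -20 + M$
$K{\left(a,k \right)} = 3 + a \left(-5 + a\right)$ ($K{\left(a,k \right)} = \left(-5 + a\right) a + 3 = a \left(-5 + a\right) + 3 = 3 + a \left(-5 + a\right)$)
$I{\left(T,v \right)} = \frac{3 + v + T^{2} - 5 T}{-20 - v + 2 T}$ ($I{\left(T,v \right)} = \frac{v + \left(3 + T^{2} - 5 T\right)}{T - \left(20 + v - T\right)} = \frac{3 + v + T^{2} - 5 T}{T - \left(20 + v - T\right)} = \frac{3 + v + T^{2} - 5 T}{-20 - v + 2 T}$)
$65 I{\left(6 - 5,-11 \right)} = 65 \frac{-3 - -11 - \left(6 - 5\right)^{2} + 5 \left(6 - 5\right)}{20 - 11 - 2 \left(6 - 5\right)} = 65 \frac{-3 + 11 - \left(6 - 5\right)^{2} + 5 \left(6 - 5\right)}{20 - 11 - 2 \left(6 - 5\right)} = 65 \frac{-3 + 11 - 1^{2} + 5 \cdot 1}{20 - 11 - 2} = 65 \frac{-3 + 11 - 1 + 5}{20 - 11 - 2} = 65 \frac{-3 + 11 - 1 + 5}{7} = 65 \cdot \frac{1}{7} \cdot 12 = 65 \cdot \frac{12}{7} = \frac{780}{7}$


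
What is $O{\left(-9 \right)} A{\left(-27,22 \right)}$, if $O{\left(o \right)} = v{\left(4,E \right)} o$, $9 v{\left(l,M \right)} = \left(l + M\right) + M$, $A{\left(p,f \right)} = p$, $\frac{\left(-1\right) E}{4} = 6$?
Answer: $-1188$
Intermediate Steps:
$E = -24$ ($E = \left(-4\right) 6 = -24$)
$v{\left(l,M \right)} = \frac{l}{9} + \frac{2 M}{9}$ ($v{\left(l,M \right)} = \frac{\left(l + M\right) + M}{9} = \frac{\left(M + l\right) + M}{9} = \frac{l + 2 M}{9} = \frac{l}{9} + \frac{2 M}{9}$)
$O{\left(o \right)} = - \frac{44 o}{9}$ ($O{\left(o \right)} = \left(\frac{1}{9} \cdot 4 + \frac{2}{9} \left(-24\right)\right) o = \left(\frac{4}{9} - \frac{16}{3}\right) o = - \frac{44 o}{9}$)
$O{\left(-9 \right)} A{\left(-27,22 \right)} = \left(- \frac{44}{9}\right) \left(-9\right) \left(-27\right) = 44 \left(-27\right) = -1188$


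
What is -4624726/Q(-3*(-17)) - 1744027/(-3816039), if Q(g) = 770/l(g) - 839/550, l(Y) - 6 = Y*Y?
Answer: 2300434648256451161/611875141377 ≈ 3.7596e+6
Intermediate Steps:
l(Y) = 6 + Y² (l(Y) = 6 + Y*Y = 6 + Y²)
Q(g) = -839/550 + 770/(6 + g²) (Q(g) = 770/(6 + g²) - 839/550 = -839/550 + 770/(6 + g²))
-4624726/Q(-3*(-17)) - 1744027/(-3816039) = -4624726*550*(6 + (-3*(-17))²)/(418466 - 839*(-3*(-17))²) - 1744027/(-3816039) = -4624726*550*(6 + 51²)/(418466 - 839*51²) - 1744027*(-1/3816039) = -4624726*550*(6 + 2601)/(418466 - 839*2601) + 1744027/3816039 = -4624726*1433850/(418466 - 2182239) + 1744027/3816039 = -4624726/((1/550)*(1/2607)*(-1763773)) + 1744027/3816039 = -4624726/(-160343/130350) + 1744027/3816039 = -4624726*(-130350/160343) + 1744027/3816039 = 602833034100/160343 + 1744027/3816039 = 2300434648256451161/611875141377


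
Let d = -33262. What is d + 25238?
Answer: -8024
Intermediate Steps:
d + 25238 = -33262 + 25238 = -8024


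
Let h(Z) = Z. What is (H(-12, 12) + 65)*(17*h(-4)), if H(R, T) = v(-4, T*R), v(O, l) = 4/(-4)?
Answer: -4352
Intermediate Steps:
v(O, l) = -1 (v(O, l) = 4*(-¼) = -1)
H(R, T) = -1
(H(-12, 12) + 65)*(17*h(-4)) = (-1 + 65)*(17*(-4)) = 64*(-68) = -4352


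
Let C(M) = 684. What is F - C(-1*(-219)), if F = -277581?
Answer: -278265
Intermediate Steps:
F - C(-1*(-219)) = -277581 - 1*684 = -277581 - 684 = -278265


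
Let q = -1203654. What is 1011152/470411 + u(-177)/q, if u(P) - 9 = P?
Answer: 202859363076/94368680299 ≈ 2.1496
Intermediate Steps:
u(P) = 9 + P
1011152/470411 + u(-177)/q = 1011152/470411 + (9 - 177)/(-1203654) = 1011152*(1/470411) - 168*(-1/1203654) = 1011152/470411 + 28/200609 = 202859363076/94368680299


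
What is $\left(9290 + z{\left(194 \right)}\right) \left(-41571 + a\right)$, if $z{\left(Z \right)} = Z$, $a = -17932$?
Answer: $-564326452$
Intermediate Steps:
$\left(9290 + z{\left(194 \right)}\right) \left(-41571 + a\right) = \left(9290 + 194\right) \left(-41571 - 17932\right) = 9484 \left(-59503\right) = -564326452$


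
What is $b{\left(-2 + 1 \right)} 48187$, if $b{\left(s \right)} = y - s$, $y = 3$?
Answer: $192748$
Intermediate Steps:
$b{\left(s \right)} = 3 - s$
$b{\left(-2 + 1 \right)} 48187 = \left(3 - \left(-2 + 1\right)\right) 48187 = \left(3 - -1\right) 48187 = \left(3 + 1\right) 48187 = 4 \cdot 48187 = 192748$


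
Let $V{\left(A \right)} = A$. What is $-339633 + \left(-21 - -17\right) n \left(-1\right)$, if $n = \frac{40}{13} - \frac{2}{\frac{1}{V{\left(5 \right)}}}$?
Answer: $- \frac{4415589}{13} \approx -3.3966 \cdot 10^{5}$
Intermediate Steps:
$n = - \frac{90}{13}$ ($n = \frac{40}{13} - \frac{2}{\frac{1}{5}} = 40 \cdot \frac{1}{13} - 2 \frac{1}{\frac{1}{5}} = \frac{40}{13} - 10 = - \frac{90}{13} \approx -6.9231$)
$-339633 + \left(-21 - -17\right) n \left(-1\right) = -339633 + \left(-21 - -17\right) \left(- \frac{90}{13}\right) \left(-1\right) = -339633 + \left(-21 + 17\right) \left(- \frac{90}{13}\right) \left(-1\right) = -339633 + \left(-4\right) \left(- \frac{90}{13}\right) \left(-1\right) = -339633 + \frac{360}{13} \left(-1\right) = -339633 - \frac{360}{13} = - \frac{4415589}{13}$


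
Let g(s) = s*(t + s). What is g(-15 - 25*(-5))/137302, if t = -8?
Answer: 510/6241 ≈ 0.081718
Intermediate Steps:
g(s) = s*(-8 + s)
g(-15 - 25*(-5))/137302 = ((-15 - 25*(-5))*(-8 + (-15 - 25*(-5))))/137302 = ((-15 + 125)*(-8 + (-15 + 125)))*(1/137302) = (110*(-8 + 110))*(1/137302) = (110*102)*(1/137302) = 11220*(1/137302) = 510/6241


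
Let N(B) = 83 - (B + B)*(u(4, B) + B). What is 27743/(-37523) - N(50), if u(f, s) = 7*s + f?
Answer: 1512787048/37523 ≈ 40316.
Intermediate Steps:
u(f, s) = f + 7*s
N(B) = 83 - 2*B*(4 + 8*B) (N(B) = 83 - (B + B)*((4 + 7*B) + B) = 83 - 2*B*(4 + 8*B))
27743/(-37523) - N(50) = 27743/(-37523) - (83 - 16*50**2 - 8*50) = 27743*(-1/37523) - (83 - 16*2500 - 400) = -27743/37523 - (83 - 40000 - 400) = -27743/37523 - 1*(-40317) = -27743/37523 + 40317 = 1512787048/37523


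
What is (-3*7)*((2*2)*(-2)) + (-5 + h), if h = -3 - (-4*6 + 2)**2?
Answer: -324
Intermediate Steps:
h = -487 (h = -3 - (-24 + 2)**2 = -3 - 1*(-22)**2 = -3 - 1*484 = -3 - 484 = -487)
(-3*7)*((2*2)*(-2)) + (-5 + h) = (-3*7)*((2*2)*(-2)) + (-5 - 487) = -84*(-2) - 492 = -21*(-8) - 492 = 168 - 492 = -324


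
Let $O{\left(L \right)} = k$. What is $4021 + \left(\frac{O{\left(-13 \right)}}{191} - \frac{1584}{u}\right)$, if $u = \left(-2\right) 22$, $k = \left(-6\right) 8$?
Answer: $\frac{774839}{191} \approx 4056.8$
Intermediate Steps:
$k = -48$
$O{\left(L \right)} = -48$
$u = -44$
$4021 + \left(\frac{O{\left(-13 \right)}}{191} - \frac{1584}{u}\right) = 4021 - \left(-36 + \frac{48}{191}\right) = 4021 - - \frac{6828}{191} = 4021 + \left(- \frac{48}{191} + 36\right) = 4021 + \frac{6828}{191} = \frac{774839}{191}$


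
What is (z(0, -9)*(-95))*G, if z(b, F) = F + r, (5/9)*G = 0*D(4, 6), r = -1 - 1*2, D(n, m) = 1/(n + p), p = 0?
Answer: 0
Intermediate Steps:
D(n, m) = 1/n (D(n, m) = 1/(n + 0) = 1/n)
r = -3 (r = -1 - 2 = -3)
G = 0 (G = 9*(0/4)/5 = 9*(0*(1/4))/5 = (9/5)*0 = 0)
z(b, F) = -3 + F (z(b, F) = F - 3 = -3 + F)
(z(0, -9)*(-95))*G = ((-3 - 9)*(-95))*0 = -12*(-95)*0 = 1140*0 = 0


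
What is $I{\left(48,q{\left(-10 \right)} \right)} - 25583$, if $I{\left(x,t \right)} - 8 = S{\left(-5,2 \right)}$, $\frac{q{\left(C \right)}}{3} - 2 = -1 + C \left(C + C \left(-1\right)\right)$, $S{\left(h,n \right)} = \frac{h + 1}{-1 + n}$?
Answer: $-25579$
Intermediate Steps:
$S{\left(h,n \right)} = \frac{1 + h}{-1 + n}$
$q{\left(C \right)} = 3$ ($q{\left(C \right)} = 6 + 3 \left(-1 + C \left(C + C \left(-1\right)\right)\right) = 6 + 3 \left(-1 + C \left(C - C\right)\right) = 6 + 3 \left(-1 + C 0\right) = 6 + 3 \left(-1 + 0\right) = 6 + 3 \left(-1\right) = 6 - 3 = 3$)
$I{\left(x,t \right)} = 4$ ($I{\left(x,t \right)} = 8 + \frac{1 - 5}{-1 + 2} = 8 + 1^{-1} \left(-4\right) = 8 + 1 \left(-4\right) = 8 - 4 = 4$)
$I{\left(48,q{\left(-10 \right)} \right)} - 25583 = 4 - 25583 = -25579$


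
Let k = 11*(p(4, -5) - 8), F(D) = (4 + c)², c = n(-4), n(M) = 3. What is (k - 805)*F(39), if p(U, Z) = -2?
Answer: -44835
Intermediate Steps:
c = 3
F(D) = 49 (F(D) = (4 + 3)² = 7² = 49)
k = -110 (k = 11*(-2 - 8) = 11*(-10) = -110)
(k - 805)*F(39) = (-110 - 805)*49 = -915*49 = -44835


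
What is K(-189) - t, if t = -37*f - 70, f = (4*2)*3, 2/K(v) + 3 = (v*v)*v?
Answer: 3233859287/3375636 ≈ 958.00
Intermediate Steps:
K(v) = 2/(-3 + v**3) (K(v) = 2/(-3 + (v*v)*v) = 2/(-3 + v**2*v) = 2/(-3 + v**3))
f = 24 (f = 8*3 = 24)
t = -958 (t = -37*24 - 70 = -888 - 70 = -958)
K(-189) - t = 2/(-3 + (-189)**3) - 1*(-958) = 2/(-3 - 6751269) + 958 = 2/(-6751272) + 958 = 2*(-1/6751272) + 958 = -1/3375636 + 958 = 3233859287/3375636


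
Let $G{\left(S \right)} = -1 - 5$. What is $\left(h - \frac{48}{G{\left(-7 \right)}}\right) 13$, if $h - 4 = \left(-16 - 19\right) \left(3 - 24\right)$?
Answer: $9711$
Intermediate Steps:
$G{\left(S \right)} = -6$
$h = 739$ ($h = 4 + \left(-16 - 19\right) \left(3 - 24\right) = 4 - -735 = 4 + 735 = 739$)
$\left(h - \frac{48}{G{\left(-7 \right)}}\right) 13 = \left(739 - \frac{48}{-6}\right) 13 = \left(739 - -8\right) 13 = \left(739 + 8\right) 13 = 747 \cdot 13 = 9711$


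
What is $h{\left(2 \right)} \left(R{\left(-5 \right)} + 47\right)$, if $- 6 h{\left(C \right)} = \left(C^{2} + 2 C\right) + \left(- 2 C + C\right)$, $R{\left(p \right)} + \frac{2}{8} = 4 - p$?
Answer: $- \frac{223}{4} \approx -55.75$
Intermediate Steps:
$R{\left(p \right)} = \frac{15}{4} - p$ ($R{\left(p \right)} = - \frac{1}{4} - \left(-4 + p\right) = \frac{15}{4} - p$)
$h{\left(C \right)} = - \frac{C}{6} - \frac{C^{2}}{6}$ ($h{\left(C \right)} = - \frac{\left(C^{2} + 2 C\right) + \left(- 2 C + C\right)}{6} = - \frac{\left(C^{2} + 2 C\right) - C}{6} = - \frac{C + C^{2}}{6} = - \frac{C}{6} - \frac{C^{2}}{6}$)
$h{\left(2 \right)} \left(R{\left(-5 \right)} + 47\right) = \left(- \frac{1}{6}\right) 2 \left(1 + 2\right) \left(\left(\frac{15}{4} - -5\right) + 47\right) = \left(- \frac{1}{6}\right) 2 \cdot 3 \left(\left(\frac{15}{4} + 5\right) + 47\right) = - (\frac{35}{4} + 47) = \left(-1\right) \frac{223}{4} = - \frac{223}{4}$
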